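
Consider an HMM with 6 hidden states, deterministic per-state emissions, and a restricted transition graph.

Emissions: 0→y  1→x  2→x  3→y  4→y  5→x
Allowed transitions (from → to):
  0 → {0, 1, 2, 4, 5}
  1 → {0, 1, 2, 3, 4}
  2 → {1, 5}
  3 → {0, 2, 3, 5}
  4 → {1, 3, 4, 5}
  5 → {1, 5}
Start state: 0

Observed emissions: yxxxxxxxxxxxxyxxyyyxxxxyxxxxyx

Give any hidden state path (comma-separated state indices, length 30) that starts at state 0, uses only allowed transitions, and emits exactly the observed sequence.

0,1,1,2,5,5,5,5,1,1,2,1,1,3,2,1,3,3,0,5,5,5,1,0,5,5,1,1,0,1

  pos 0: y in {0,3,4}, choose 0; start
  pos 1: x in {1,2,5}, choose 1; 0->1 ok
  pos 2: x in {1,2,5}, choose 1; 1->1 ok
  pos 3: x in {1,2,5}, choose 2; 1->2 ok
  pos 4: x in {1,2,5}, choose 5; 2->5 ok
  pos 5: x in {1,2,5}, choose 5; 5->5 ok
  pos 6: x in {1,2,5}, choose 5; 5->5 ok
  pos 7: x in {1,2,5}, choose 5; 5->5 ok
  pos 8: x in {1,2,5}, choose 1; 5->1 ok
  pos 9: x in {1,2,5}, choose 1; 1->1 ok
  pos 10: x in {1,2,5}, choose 2; 1->2 ok
  pos 11: x in {1,2,5}, choose 1; 2->1 ok
  pos 12: x in {1,2,5}, choose 1; 1->1 ok
  pos 13: y in {0,3,4}, choose 3; 1->3 ok
  pos 14: x in {1,2,5}, choose 2; 3->2 ok
  pos 15: x in {1,2,5}, choose 1; 2->1 ok
  pos 16: y in {0,3,4}, choose 3; 1->3 ok
  pos 17: y in {0,3,4}, choose 3; 3->3 ok
  pos 18: y in {0,3,4}, choose 0; 3->0 ok
  pos 19: x in {1,2,5}, choose 5; 0->5 ok
  pos 20: x in {1,2,5}, choose 5; 5->5 ok
  pos 21: x in {1,2,5}, choose 5; 5->5 ok
  pos 22: x in {1,2,5}, choose 1; 5->1 ok
  pos 23: y in {0,3,4}, choose 0; 1->0 ok
  pos 24: x in {1,2,5}, choose 5; 0->5 ok
  pos 25: x in {1,2,5}, choose 5; 5->5 ok
  pos 26: x in {1,2,5}, choose 1; 5->1 ok
  pos 27: x in {1,2,5}, choose 1; 1->1 ok
  pos 28: y in {0,3,4}, choose 0; 1->0 ok
  pos 29: x in {1,2,5}, choose 1; 0->1 ok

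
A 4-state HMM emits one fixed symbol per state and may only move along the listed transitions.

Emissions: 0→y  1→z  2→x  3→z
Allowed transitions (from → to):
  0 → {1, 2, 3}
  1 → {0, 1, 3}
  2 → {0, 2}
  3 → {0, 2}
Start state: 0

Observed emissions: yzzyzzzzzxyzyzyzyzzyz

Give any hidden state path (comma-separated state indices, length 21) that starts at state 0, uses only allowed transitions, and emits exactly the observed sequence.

  pos 0: y in {0}, choose 0; start
  pos 1: z in {1,3}, choose 1; 0->1 ok
  pos 2: z in {1,3}, choose 1; 1->1 ok
  pos 3: y in {0}, choose 0; 1->0 ok
  pos 4: z in {1,3}, choose 1; 0->1 ok
  pos 5: z in {1,3}, choose 1; 1->1 ok
  pos 6: z in {1,3}, choose 1; 1->1 ok
  pos 7: z in {1,3}, choose 1; 1->1 ok
  pos 8: z in {1,3}, choose 3; 1->3 ok
  pos 9: x in {2}, choose 2; 3->2 ok
  pos 10: y in {0}, choose 0; 2->0 ok
  pos 11: z in {1,3}, choose 3; 0->3 ok
  pos 12: y in {0}, choose 0; 3->0 ok
  pos 13: z in {1,3}, choose 3; 0->3 ok
  pos 14: y in {0}, choose 0; 3->0 ok
  pos 15: z in {1,3}, choose 3; 0->3 ok
  pos 16: y in {0}, choose 0; 3->0 ok
  pos 17: z in {1,3}, choose 1; 0->1 ok
  pos 18: z in {1,3}, choose 1; 1->1 ok
  pos 19: y in {0}, choose 0; 1->0 ok
  pos 20: z in {1,3}, choose 1; 0->1 ok

0,1,1,0,1,1,1,1,3,2,0,3,0,3,0,3,0,1,1,0,1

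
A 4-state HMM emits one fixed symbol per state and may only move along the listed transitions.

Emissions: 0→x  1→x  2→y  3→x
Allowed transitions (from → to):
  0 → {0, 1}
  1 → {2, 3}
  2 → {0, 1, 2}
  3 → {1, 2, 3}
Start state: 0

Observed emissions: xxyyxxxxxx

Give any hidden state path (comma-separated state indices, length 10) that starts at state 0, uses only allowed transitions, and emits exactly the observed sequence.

0,1,2,2,0,0,1,3,3,1

  0: obs=x cand={0,1,3} pick 0 [start]
  1: obs=x cand={0,1,3} pick 1 [0->1 ok]
  2: obs=y cand={2} pick 2 [1->2 ok]
  3: obs=y cand={2} pick 2 [2->2 ok]
  4: obs=x cand={0,1,3} pick 0 [2->0 ok]
  5: obs=x cand={0,1,3} pick 0 [0->0 ok]
  6: obs=x cand={0,1,3} pick 1 [0->1 ok]
  7: obs=x cand={0,1,3} pick 3 [1->3 ok]
  8: obs=x cand={0,1,3} pick 3 [3->3 ok]
  9: obs=x cand={0,1,3} pick 1 [3->1 ok]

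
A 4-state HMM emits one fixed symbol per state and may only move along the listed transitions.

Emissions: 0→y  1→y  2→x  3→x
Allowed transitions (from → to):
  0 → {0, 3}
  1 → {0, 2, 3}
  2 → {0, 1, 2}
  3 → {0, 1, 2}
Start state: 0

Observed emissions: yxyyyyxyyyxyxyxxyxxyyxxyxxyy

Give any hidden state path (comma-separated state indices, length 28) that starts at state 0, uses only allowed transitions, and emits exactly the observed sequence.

  t0 'y' -> {0,1}, take 0 (start)
  t1 'x' -> {2,3}, take 3 (0->3 ok)
  t2 'y' -> {0,1}, take 0 (3->0 ok)
  t3 'y' -> {0,1}, take 0 (0->0 ok)
  t4 'y' -> {0,1}, take 0 (0->0 ok)
  t5 'y' -> {0,1}, take 0 (0->0 ok)
  t6 'x' -> {2,3}, take 3 (0->3 ok)
  t7 'y' -> {0,1}, take 1 (3->1 ok)
  t8 'y' -> {0,1}, take 0 (1->0 ok)
  t9 'y' -> {0,1}, take 0 (0->0 ok)
  t10 'x' -> {2,3}, take 3 (0->3 ok)
  t11 'y' -> {0,1}, take 0 (3->0 ok)
  t12 'x' -> {2,3}, take 3 (0->3 ok)
  t13 'y' -> {0,1}, take 1 (3->1 ok)
  t14 'x' -> {2,3}, take 3 (1->3 ok)
  t15 'x' -> {2,3}, take 2 (3->2 ok)
  t16 'y' -> {0,1}, take 1 (2->1 ok)
  t17 'x' -> {2,3}, take 3 (1->3 ok)
  t18 'x' -> {2,3}, take 2 (3->2 ok)
  t19 'y' -> {0,1}, take 1 (2->1 ok)
  t20 'y' -> {0,1}, take 0 (1->0 ok)
  t21 'x' -> {2,3}, take 3 (0->3 ok)
  t22 'x' -> {2,3}, take 2 (3->2 ok)
  t23 'y' -> {0,1}, take 1 (2->1 ok)
  t24 'x' -> {2,3}, take 2 (1->2 ok)
  t25 'x' -> {2,3}, take 2 (2->2 ok)
  t26 'y' -> {0,1}, take 0 (2->0 ok)
  t27 'y' -> {0,1}, take 0 (0->0 ok)

0,3,0,0,0,0,3,1,0,0,3,0,3,1,3,2,1,3,2,1,0,3,2,1,2,2,0,0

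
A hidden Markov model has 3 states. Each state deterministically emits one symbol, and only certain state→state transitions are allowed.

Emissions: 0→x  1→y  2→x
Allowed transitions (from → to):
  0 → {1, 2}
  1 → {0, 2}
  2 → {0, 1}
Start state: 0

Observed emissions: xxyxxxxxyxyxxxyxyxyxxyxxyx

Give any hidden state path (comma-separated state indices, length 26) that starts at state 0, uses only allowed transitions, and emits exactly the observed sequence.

0,2,1,2,0,2,0,2,1,0,1,0,2,0,1,0,1,2,1,0,2,1,0,2,1,0

  [0] x  {0,2}  => 0  start
  [1] x  {0,2}  => 2  0->2 ok
  [2] y  {1}  => 1  2->1 ok
  [3] x  {0,2}  => 2  1->2 ok
  [4] x  {0,2}  => 0  2->0 ok
  [5] x  {0,2}  => 2  0->2 ok
  [6] x  {0,2}  => 0  2->0 ok
  [7] x  {0,2}  => 2  0->2 ok
  [8] y  {1}  => 1  2->1 ok
  [9] x  {0,2}  => 0  1->0 ok
  [10] y  {1}  => 1  0->1 ok
  [11] x  {0,2}  => 0  1->0 ok
  [12] x  {0,2}  => 2  0->2 ok
  [13] x  {0,2}  => 0  2->0 ok
  [14] y  {1}  => 1  0->1 ok
  [15] x  {0,2}  => 0  1->0 ok
  [16] y  {1}  => 1  0->1 ok
  [17] x  {0,2}  => 2  1->2 ok
  [18] y  {1}  => 1  2->1 ok
  [19] x  {0,2}  => 0  1->0 ok
  [20] x  {0,2}  => 2  0->2 ok
  [21] y  {1}  => 1  2->1 ok
  [22] x  {0,2}  => 0  1->0 ok
  [23] x  {0,2}  => 2  0->2 ok
  [24] y  {1}  => 1  2->1 ok
  [25] x  {0,2}  => 0  1->0 ok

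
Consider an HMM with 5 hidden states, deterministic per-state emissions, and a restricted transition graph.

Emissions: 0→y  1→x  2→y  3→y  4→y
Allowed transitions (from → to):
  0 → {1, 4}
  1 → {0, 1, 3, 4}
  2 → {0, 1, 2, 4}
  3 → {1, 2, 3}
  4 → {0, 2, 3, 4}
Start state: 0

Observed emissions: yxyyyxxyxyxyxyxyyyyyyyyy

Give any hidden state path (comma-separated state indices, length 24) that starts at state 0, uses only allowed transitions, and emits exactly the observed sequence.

  pos 0: y in {0,2,3,4}, choose 0; start
  pos 1: x in {1}, choose 1; 0->1 ok
  pos 2: y in {0,2,3,4}, choose 0; 1->0 ok
  pos 3: y in {0,2,3,4}, choose 4; 0->4 ok
  pos 4: y in {0,2,3,4}, choose 3; 4->3 ok
  pos 5: x in {1}, choose 1; 3->1 ok
  pos 6: x in {1}, choose 1; 1->1 ok
  pos 7: y in {0,2,3,4}, choose 0; 1->0 ok
  pos 8: x in {1}, choose 1; 0->1 ok
  pos 9: y in {0,2,3,4}, choose 3; 1->3 ok
  pos 10: x in {1}, choose 1; 3->1 ok
  pos 11: y in {0,2,3,4}, choose 3; 1->3 ok
  pos 12: x in {1}, choose 1; 3->1 ok
  pos 13: y in {0,2,3,4}, choose 0; 1->0 ok
  pos 14: x in {1}, choose 1; 0->1 ok
  pos 15: y in {0,2,3,4}, choose 4; 1->4 ok
  pos 16: y in {0,2,3,4}, choose 0; 4->0 ok
  pos 17: y in {0,2,3,4}, choose 4; 0->4 ok
  pos 18: y in {0,2,3,4}, choose 0; 4->0 ok
  pos 19: y in {0,2,3,4}, choose 4; 0->4 ok
  pos 20: y in {0,2,3,4}, choose 4; 4->4 ok
  pos 21: y in {0,2,3,4}, choose 2; 4->2 ok
  pos 22: y in {0,2,3,4}, choose 0; 2->0 ok
  pos 23: y in {0,2,3,4}, choose 4; 0->4 ok

0,1,0,4,3,1,1,0,1,3,1,3,1,0,1,4,0,4,0,4,4,2,0,4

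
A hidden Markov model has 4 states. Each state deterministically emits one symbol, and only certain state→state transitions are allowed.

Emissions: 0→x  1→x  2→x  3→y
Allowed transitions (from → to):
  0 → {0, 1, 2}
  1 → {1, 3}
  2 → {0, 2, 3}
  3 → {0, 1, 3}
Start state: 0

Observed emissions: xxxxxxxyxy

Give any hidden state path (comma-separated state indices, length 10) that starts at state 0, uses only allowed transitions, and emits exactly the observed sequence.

  pos 0: x in {0,1,2}, choose 0; start
  pos 1: x in {0,1,2}, choose 0; 0->0 ok
  pos 2: x in {0,1,2}, choose 0; 0->0 ok
  pos 3: x in {0,1,2}, choose 0; 0->0 ok
  pos 4: x in {0,1,2}, choose 1; 0->1 ok
  pos 5: x in {0,1,2}, choose 1; 1->1 ok
  pos 6: x in {0,1,2}, choose 1; 1->1 ok
  pos 7: y in {3}, choose 3; 1->3 ok
  pos 8: x in {0,1,2}, choose 1; 3->1 ok
  pos 9: y in {3}, choose 3; 1->3 ok

0,0,0,0,1,1,1,3,1,3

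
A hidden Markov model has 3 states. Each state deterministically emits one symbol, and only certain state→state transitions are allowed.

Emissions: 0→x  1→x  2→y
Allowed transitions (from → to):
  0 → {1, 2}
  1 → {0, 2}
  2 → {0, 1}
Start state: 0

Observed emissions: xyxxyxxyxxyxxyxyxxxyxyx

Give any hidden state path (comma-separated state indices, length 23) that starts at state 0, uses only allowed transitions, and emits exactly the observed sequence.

0,2,0,1,2,0,1,2,0,1,2,1,0,2,1,2,1,0,1,2,1,2,1

  pos 0: x in {0,1}, choose 0; start
  pos 1: y in {2}, choose 2; 0->2 ok
  pos 2: x in {0,1}, choose 0; 2->0 ok
  pos 3: x in {0,1}, choose 1; 0->1 ok
  pos 4: y in {2}, choose 2; 1->2 ok
  pos 5: x in {0,1}, choose 0; 2->0 ok
  pos 6: x in {0,1}, choose 1; 0->1 ok
  pos 7: y in {2}, choose 2; 1->2 ok
  pos 8: x in {0,1}, choose 0; 2->0 ok
  pos 9: x in {0,1}, choose 1; 0->1 ok
  pos 10: y in {2}, choose 2; 1->2 ok
  pos 11: x in {0,1}, choose 1; 2->1 ok
  pos 12: x in {0,1}, choose 0; 1->0 ok
  pos 13: y in {2}, choose 2; 0->2 ok
  pos 14: x in {0,1}, choose 1; 2->1 ok
  pos 15: y in {2}, choose 2; 1->2 ok
  pos 16: x in {0,1}, choose 1; 2->1 ok
  pos 17: x in {0,1}, choose 0; 1->0 ok
  pos 18: x in {0,1}, choose 1; 0->1 ok
  pos 19: y in {2}, choose 2; 1->2 ok
  pos 20: x in {0,1}, choose 1; 2->1 ok
  pos 21: y in {2}, choose 2; 1->2 ok
  pos 22: x in {0,1}, choose 1; 2->1 ok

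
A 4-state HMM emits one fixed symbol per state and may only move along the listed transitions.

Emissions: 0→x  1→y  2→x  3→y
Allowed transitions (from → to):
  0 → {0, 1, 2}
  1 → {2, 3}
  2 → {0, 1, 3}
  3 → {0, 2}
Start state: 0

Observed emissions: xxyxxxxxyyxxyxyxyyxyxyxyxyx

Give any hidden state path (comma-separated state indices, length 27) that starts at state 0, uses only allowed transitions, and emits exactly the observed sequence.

  t0 'x' -> {0,2}, take 0 (start)
  t1 'x' -> {0,2}, take 2 (0->2 ok)
  t2 'y' -> {1,3}, take 3 (2->3 ok)
  t3 'x' -> {0,2}, take 0 (3->0 ok)
  t4 'x' -> {0,2}, take 0 (0->0 ok)
  t5 'x' -> {0,2}, take 0 (0->0 ok)
  t6 'x' -> {0,2}, take 2 (0->2 ok)
  t7 'x' -> {0,2}, take 0 (2->0 ok)
  t8 'y' -> {1,3}, take 1 (0->1 ok)
  t9 'y' -> {1,3}, take 3 (1->3 ok)
  t10 'x' -> {0,2}, take 0 (3->0 ok)
  t11 'x' -> {0,2}, take 0 (0->0 ok)
  t12 'y' -> {1,3}, take 1 (0->1 ok)
  t13 'x' -> {0,2}, take 2 (1->2 ok)
  t14 'y' -> {1,3}, take 3 (2->3 ok)
  t15 'x' -> {0,2}, take 0 (3->0 ok)
  t16 'y' -> {1,3}, take 1 (0->1 ok)
  t17 'y' -> {1,3}, take 3 (1->3 ok)
  t18 'x' -> {0,2}, take 0 (3->0 ok)
  t19 'y' -> {1,3}, take 1 (0->1 ok)
  t20 'x' -> {0,2}, take 2 (1->2 ok)
  t21 'y' -> {1,3}, take 3 (2->3 ok)
  t22 'x' -> {0,2}, take 2 (3->2 ok)
  t23 'y' -> {1,3}, take 3 (2->3 ok)
  t24 'x' -> {0,2}, take 2 (3->2 ok)
  t25 'y' -> {1,3}, take 1 (2->1 ok)
  t26 'x' -> {0,2}, take 2 (1->2 ok)

0,2,3,0,0,0,2,0,1,3,0,0,1,2,3,0,1,3,0,1,2,3,2,3,2,1,2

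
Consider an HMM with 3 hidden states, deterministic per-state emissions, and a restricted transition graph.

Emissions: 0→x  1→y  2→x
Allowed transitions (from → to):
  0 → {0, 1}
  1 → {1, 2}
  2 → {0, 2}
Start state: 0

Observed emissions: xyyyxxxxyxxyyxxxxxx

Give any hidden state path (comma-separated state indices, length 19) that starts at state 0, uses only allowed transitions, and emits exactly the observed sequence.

  pos 0: x in {0,2}, choose 0; start
  pos 1: y in {1}, choose 1; 0->1 ok
  pos 2: y in {1}, choose 1; 1->1 ok
  pos 3: y in {1}, choose 1; 1->1 ok
  pos 4: x in {0,2}, choose 2; 1->2 ok
  pos 5: x in {0,2}, choose 2; 2->2 ok
  pos 6: x in {0,2}, choose 0; 2->0 ok
  pos 7: x in {0,2}, choose 0; 0->0 ok
  pos 8: y in {1}, choose 1; 0->1 ok
  pos 9: x in {0,2}, choose 2; 1->2 ok
  pos 10: x in {0,2}, choose 0; 2->0 ok
  pos 11: y in {1}, choose 1; 0->1 ok
  pos 12: y in {1}, choose 1; 1->1 ok
  pos 13: x in {0,2}, choose 2; 1->2 ok
  pos 14: x in {0,2}, choose 2; 2->2 ok
  pos 15: x in {0,2}, choose 2; 2->2 ok
  pos 16: x in {0,2}, choose 2; 2->2 ok
  pos 17: x in {0,2}, choose 2; 2->2 ok
  pos 18: x in {0,2}, choose 0; 2->0 ok

0,1,1,1,2,2,0,0,1,2,0,1,1,2,2,2,2,2,0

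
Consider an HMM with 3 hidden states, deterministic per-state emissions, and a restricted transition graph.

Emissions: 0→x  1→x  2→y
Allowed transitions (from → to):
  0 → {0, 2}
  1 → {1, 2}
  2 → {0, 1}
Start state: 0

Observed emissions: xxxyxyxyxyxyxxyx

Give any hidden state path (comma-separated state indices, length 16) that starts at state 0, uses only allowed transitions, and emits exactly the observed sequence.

  [0] x  {0,1}  => 0  start
  [1] x  {0,1}  => 0  0->0 ok
  [2] x  {0,1}  => 0  0->0 ok
  [3] y  {2}  => 2  0->2 ok
  [4] x  {0,1}  => 1  2->1 ok
  [5] y  {2}  => 2  1->2 ok
  [6] x  {0,1}  => 0  2->0 ok
  [7] y  {2}  => 2  0->2 ok
  [8] x  {0,1}  => 0  2->0 ok
  [9] y  {2}  => 2  0->2 ok
  [10] x  {0,1}  => 1  2->1 ok
  [11] y  {2}  => 2  1->2 ok
  [12] x  {0,1}  => 1  2->1 ok
  [13] x  {0,1}  => 1  1->1 ok
  [14] y  {2}  => 2  1->2 ok
  [15] x  {0,1}  => 0  2->0 ok

0,0,0,2,1,2,0,2,0,2,1,2,1,1,2,0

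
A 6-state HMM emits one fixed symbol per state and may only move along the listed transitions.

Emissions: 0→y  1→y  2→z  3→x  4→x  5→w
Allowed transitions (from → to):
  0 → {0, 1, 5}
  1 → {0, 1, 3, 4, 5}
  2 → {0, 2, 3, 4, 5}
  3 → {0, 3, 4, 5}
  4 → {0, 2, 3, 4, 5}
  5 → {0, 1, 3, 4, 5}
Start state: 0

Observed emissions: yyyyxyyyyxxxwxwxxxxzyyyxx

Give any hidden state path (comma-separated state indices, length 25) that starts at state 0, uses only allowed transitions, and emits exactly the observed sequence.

  pos 0: y in {0,1}, choose 0; start
  pos 1: y in {0,1}, choose 0; 0->0 ok
  pos 2: y in {0,1}, choose 0; 0->0 ok
  pos 3: y in {0,1}, choose 1; 0->1 ok
  pos 4: x in {3,4}, choose 3; 1->3 ok
  pos 5: y in {0,1}, choose 0; 3->0 ok
  pos 6: y in {0,1}, choose 1; 0->1 ok
  pos 7: y in {0,1}, choose 0; 1->0 ok
  pos 8: y in {0,1}, choose 1; 0->1 ok
  pos 9: x in {3,4}, choose 3; 1->3 ok
  pos 10: x in {3,4}, choose 3; 3->3 ok
  pos 11: x in {3,4}, choose 4; 3->4 ok
  pos 12: w in {5}, choose 5; 4->5 ok
  pos 13: x in {3,4}, choose 3; 5->3 ok
  pos 14: w in {5}, choose 5; 3->5 ok
  pos 15: x in {3,4}, choose 3; 5->3 ok
  pos 16: x in {3,4}, choose 3; 3->3 ok
  pos 17: x in {3,4}, choose 4; 3->4 ok
  pos 18: x in {3,4}, choose 4; 4->4 ok
  pos 19: z in {2}, choose 2; 4->2 ok
  pos 20: y in {0,1}, choose 0; 2->0 ok
  pos 21: y in {0,1}, choose 0; 0->0 ok
  pos 22: y in {0,1}, choose 1; 0->1 ok
  pos 23: x in {3,4}, choose 3; 1->3 ok
  pos 24: x in {3,4}, choose 3; 3->3 ok

0,0,0,1,3,0,1,0,1,3,3,4,5,3,5,3,3,4,4,2,0,0,1,3,3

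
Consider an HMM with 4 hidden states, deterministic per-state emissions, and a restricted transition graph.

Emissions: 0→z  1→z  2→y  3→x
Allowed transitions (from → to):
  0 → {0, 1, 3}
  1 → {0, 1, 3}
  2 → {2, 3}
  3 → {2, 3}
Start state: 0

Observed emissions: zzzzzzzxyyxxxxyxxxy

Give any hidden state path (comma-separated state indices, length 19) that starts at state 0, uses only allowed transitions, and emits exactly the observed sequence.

  0: obs=z cand={0,1} pick 0 [start]
  1: obs=z cand={0,1} pick 0 [0->0 ok]
  2: obs=z cand={0,1} pick 0 [0->0 ok]
  3: obs=z cand={0,1} pick 0 [0->0 ok]
  4: obs=z cand={0,1} pick 1 [0->1 ok]
  5: obs=z cand={0,1} pick 0 [1->0 ok]
  6: obs=z cand={0,1} pick 1 [0->1 ok]
  7: obs=x cand={3} pick 3 [1->3 ok]
  8: obs=y cand={2} pick 2 [3->2 ok]
  9: obs=y cand={2} pick 2 [2->2 ok]
  10: obs=x cand={3} pick 3 [2->3 ok]
  11: obs=x cand={3} pick 3 [3->3 ok]
  12: obs=x cand={3} pick 3 [3->3 ok]
  13: obs=x cand={3} pick 3 [3->3 ok]
  14: obs=y cand={2} pick 2 [3->2 ok]
  15: obs=x cand={3} pick 3 [2->3 ok]
  16: obs=x cand={3} pick 3 [3->3 ok]
  17: obs=x cand={3} pick 3 [3->3 ok]
  18: obs=y cand={2} pick 2 [3->2 ok]

0,0,0,0,1,0,1,3,2,2,3,3,3,3,2,3,3,3,2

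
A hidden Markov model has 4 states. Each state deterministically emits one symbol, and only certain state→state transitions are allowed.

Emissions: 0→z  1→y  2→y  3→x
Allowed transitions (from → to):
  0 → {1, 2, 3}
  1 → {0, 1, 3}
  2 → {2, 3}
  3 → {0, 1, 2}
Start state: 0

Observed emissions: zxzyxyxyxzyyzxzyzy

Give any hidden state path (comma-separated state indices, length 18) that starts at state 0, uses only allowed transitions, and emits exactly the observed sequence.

0,3,0,2,3,2,3,1,3,0,1,1,0,3,0,1,0,1

  [0] z  {0}  => 0  start
  [1] x  {3}  => 3  0->3 ok
  [2] z  {0}  => 0  3->0 ok
  [3] y  {1,2}  => 2  0->2 ok
  [4] x  {3}  => 3  2->3 ok
  [5] y  {1,2}  => 2  3->2 ok
  [6] x  {3}  => 3  2->3 ok
  [7] y  {1,2}  => 1  3->1 ok
  [8] x  {3}  => 3  1->3 ok
  [9] z  {0}  => 0  3->0 ok
  [10] y  {1,2}  => 1  0->1 ok
  [11] y  {1,2}  => 1  1->1 ok
  [12] z  {0}  => 0  1->0 ok
  [13] x  {3}  => 3  0->3 ok
  [14] z  {0}  => 0  3->0 ok
  [15] y  {1,2}  => 1  0->1 ok
  [16] z  {0}  => 0  1->0 ok
  [17] y  {1,2}  => 1  0->1 ok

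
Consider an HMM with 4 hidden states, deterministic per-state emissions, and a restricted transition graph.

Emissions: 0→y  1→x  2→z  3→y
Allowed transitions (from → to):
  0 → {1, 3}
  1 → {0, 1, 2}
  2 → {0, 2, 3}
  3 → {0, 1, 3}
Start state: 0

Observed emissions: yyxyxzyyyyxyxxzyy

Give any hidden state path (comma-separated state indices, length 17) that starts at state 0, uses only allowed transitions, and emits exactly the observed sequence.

0,3,1,0,1,2,3,3,3,0,1,0,1,1,2,0,3

  0: obs=y cand={0,3} pick 0 [start]
  1: obs=y cand={0,3} pick 3 [0->3 ok]
  2: obs=x cand={1} pick 1 [3->1 ok]
  3: obs=y cand={0,3} pick 0 [1->0 ok]
  4: obs=x cand={1} pick 1 [0->1 ok]
  5: obs=z cand={2} pick 2 [1->2 ok]
  6: obs=y cand={0,3} pick 3 [2->3 ok]
  7: obs=y cand={0,3} pick 3 [3->3 ok]
  8: obs=y cand={0,3} pick 3 [3->3 ok]
  9: obs=y cand={0,3} pick 0 [3->0 ok]
  10: obs=x cand={1} pick 1 [0->1 ok]
  11: obs=y cand={0,3} pick 0 [1->0 ok]
  12: obs=x cand={1} pick 1 [0->1 ok]
  13: obs=x cand={1} pick 1 [1->1 ok]
  14: obs=z cand={2} pick 2 [1->2 ok]
  15: obs=y cand={0,3} pick 0 [2->0 ok]
  16: obs=y cand={0,3} pick 3 [0->3 ok]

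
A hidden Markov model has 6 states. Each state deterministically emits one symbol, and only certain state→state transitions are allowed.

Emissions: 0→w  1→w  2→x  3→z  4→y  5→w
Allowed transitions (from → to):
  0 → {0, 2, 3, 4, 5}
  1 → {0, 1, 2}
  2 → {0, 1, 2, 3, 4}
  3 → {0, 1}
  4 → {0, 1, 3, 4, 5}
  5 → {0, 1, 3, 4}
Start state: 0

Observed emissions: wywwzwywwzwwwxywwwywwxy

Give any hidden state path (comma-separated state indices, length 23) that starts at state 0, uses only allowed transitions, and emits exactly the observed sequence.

  0: obs=w cand={0,1,5} pick 0 [start]
  1: obs=y cand={4} pick 4 [0->4 ok]
  2: obs=w cand={0,1,5} pick 0 [4->0 ok]
  3: obs=w cand={0,1,5} pick 5 [0->5 ok]
  4: obs=z cand={3} pick 3 [5->3 ok]
  5: obs=w cand={0,1,5} pick 0 [3->0 ok]
  6: obs=y cand={4} pick 4 [0->4 ok]
  7: obs=w cand={0,1,5} pick 0 [4->0 ok]
  8: obs=w cand={0,1,5} pick 0 [0->0 ok]
  9: obs=z cand={3} pick 3 [0->3 ok]
  10: obs=w cand={0,1,5} pick 1 [3->1 ok]
  11: obs=w cand={0,1,5} pick 1 [1->1 ok]
  12: obs=w cand={0,1,5} pick 0 [1->0 ok]
  13: obs=x cand={2} pick 2 [0->2 ok]
  14: obs=y cand={4} pick 4 [2->4 ok]
  15: obs=w cand={0,1,5} pick 5 [4->5 ok]
  16: obs=w cand={0,1,5} pick 0 [5->0 ok]
  17: obs=w cand={0,1,5} pick 5 [0->5 ok]
  18: obs=y cand={4} pick 4 [5->4 ok]
  19: obs=w cand={0,1,5} pick 0 [4->0 ok]
  20: obs=w cand={0,1,5} pick 0 [0->0 ok]
  21: obs=x cand={2} pick 2 [0->2 ok]
  22: obs=y cand={4} pick 4 [2->4 ok]

0,4,0,5,3,0,4,0,0,3,1,1,0,2,4,5,0,5,4,0,0,2,4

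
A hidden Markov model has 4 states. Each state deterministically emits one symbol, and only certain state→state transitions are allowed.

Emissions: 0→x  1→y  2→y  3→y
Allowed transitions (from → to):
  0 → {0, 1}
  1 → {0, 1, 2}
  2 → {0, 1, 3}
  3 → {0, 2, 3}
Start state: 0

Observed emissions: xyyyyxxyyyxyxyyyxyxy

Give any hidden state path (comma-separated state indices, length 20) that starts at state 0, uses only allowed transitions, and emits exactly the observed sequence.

  pos 0: x in {0}, choose 0; start
  pos 1: y in {1,2,3}, choose 1; 0->1 ok
  pos 2: y in {1,2,3}, choose 1; 1->1 ok
  pos 3: y in {1,2,3}, choose 2; 1->2 ok
  pos 4: y in {1,2,3}, choose 3; 2->3 ok
  pos 5: x in {0}, choose 0; 3->0 ok
  pos 6: x in {0}, choose 0; 0->0 ok
  pos 7: y in {1,2,3}, choose 1; 0->1 ok
  pos 8: y in {1,2,3}, choose 1; 1->1 ok
  pos 9: y in {1,2,3}, choose 1; 1->1 ok
  pos 10: x in {0}, choose 0; 1->0 ok
  pos 11: y in {1,2,3}, choose 1; 0->1 ok
  pos 12: x in {0}, choose 0; 1->0 ok
  pos 13: y in {1,2,3}, choose 1; 0->1 ok
  pos 14: y in {1,2,3}, choose 2; 1->2 ok
  pos 15: y in {1,2,3}, choose 3; 2->3 ok
  pos 16: x in {0}, choose 0; 3->0 ok
  pos 17: y in {1,2,3}, choose 1; 0->1 ok
  pos 18: x in {0}, choose 0; 1->0 ok
  pos 19: y in {1,2,3}, choose 1; 0->1 ok

0,1,1,2,3,0,0,1,1,1,0,1,0,1,2,3,0,1,0,1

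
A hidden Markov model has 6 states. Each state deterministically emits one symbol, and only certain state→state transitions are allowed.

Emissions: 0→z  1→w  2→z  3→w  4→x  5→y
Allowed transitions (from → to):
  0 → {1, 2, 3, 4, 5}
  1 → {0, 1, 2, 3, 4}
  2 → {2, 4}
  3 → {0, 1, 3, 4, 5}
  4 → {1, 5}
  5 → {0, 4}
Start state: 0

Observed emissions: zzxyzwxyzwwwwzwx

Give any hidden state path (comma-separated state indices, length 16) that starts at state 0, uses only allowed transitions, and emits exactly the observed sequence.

  pos 0: z in {0,2}, choose 0; start
  pos 1: z in {0,2}, choose 2; 0->2 ok
  pos 2: x in {4}, choose 4; 2->4 ok
  pos 3: y in {5}, choose 5; 4->5 ok
  pos 4: z in {0,2}, choose 0; 5->0 ok
  pos 5: w in {1,3}, choose 1; 0->1 ok
  pos 6: x in {4}, choose 4; 1->4 ok
  pos 7: y in {5}, choose 5; 4->5 ok
  pos 8: z in {0,2}, choose 0; 5->0 ok
  pos 9: w in {1,3}, choose 1; 0->1 ok
  pos 10: w in {1,3}, choose 3; 1->3 ok
  pos 11: w in {1,3}, choose 1; 3->1 ok
  pos 12: w in {1,3}, choose 3; 1->3 ok
  pos 13: z in {0,2}, choose 0; 3->0 ok
  pos 14: w in {1,3}, choose 3; 0->3 ok
  pos 15: x in {4}, choose 4; 3->4 ok

0,2,4,5,0,1,4,5,0,1,3,1,3,0,3,4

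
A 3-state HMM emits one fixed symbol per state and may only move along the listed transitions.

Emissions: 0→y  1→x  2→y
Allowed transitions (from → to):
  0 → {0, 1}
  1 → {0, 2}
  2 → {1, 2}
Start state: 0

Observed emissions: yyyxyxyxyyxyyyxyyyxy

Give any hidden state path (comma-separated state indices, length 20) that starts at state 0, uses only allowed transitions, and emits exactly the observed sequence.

  [0] y  {0,2}  => 0  start
  [1] y  {0,2}  => 0  0->0 ok
  [2] y  {0,2}  => 0  0->0 ok
  [3] x  {1}  => 1  0->1 ok
  [4] y  {0,2}  => 0  1->0 ok
  [5] x  {1}  => 1  0->1 ok
  [6] y  {0,2}  => 2  1->2 ok
  [7] x  {1}  => 1  2->1 ok
  [8] y  {0,2}  => 0  1->0 ok
  [9] y  {0,2}  => 0  0->0 ok
  [10] x  {1}  => 1  0->1 ok
  [11] y  {0,2}  => 2  1->2 ok
  [12] y  {0,2}  => 2  2->2 ok
  [13] y  {0,2}  => 2  2->2 ok
  [14] x  {1}  => 1  2->1 ok
  [15] y  {0,2}  => 0  1->0 ok
  [16] y  {0,2}  => 0  0->0 ok
  [17] y  {0,2}  => 0  0->0 ok
  [18] x  {1}  => 1  0->1 ok
  [19] y  {0,2}  => 2  1->2 ok

0,0,0,1,0,1,2,1,0,0,1,2,2,2,1,0,0,0,1,2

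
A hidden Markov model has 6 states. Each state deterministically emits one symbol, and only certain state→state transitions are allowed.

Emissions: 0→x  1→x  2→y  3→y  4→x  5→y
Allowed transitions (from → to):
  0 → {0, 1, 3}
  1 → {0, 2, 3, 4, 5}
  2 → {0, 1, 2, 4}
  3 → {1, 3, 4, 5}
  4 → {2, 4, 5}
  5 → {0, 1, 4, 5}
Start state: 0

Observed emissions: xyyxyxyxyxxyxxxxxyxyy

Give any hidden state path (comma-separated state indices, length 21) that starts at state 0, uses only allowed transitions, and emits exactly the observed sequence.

  t0 'x' -> {0,1,4}, take 0 (start)
  t1 'y' -> {2,3,5}, take 3 (0->3 ok)
  t2 'y' -> {2,3,5}, take 5 (3->5 ok)
  t3 'x' -> {0,1,4}, take 1 (5->1 ok)
  t4 'y' -> {2,3,5}, take 2 (1->2 ok)
  t5 'x' -> {0,1,4}, take 1 (2->1 ok)
  t6 'y' -> {2,3,5}, take 3 (1->3 ok)
  t7 'x' -> {0,1,4}, take 4 (3->4 ok)
  t8 'y' -> {2,3,5}, take 5 (4->5 ok)
  t9 'x' -> {0,1,4}, take 4 (5->4 ok)
  t10 'x' -> {0,1,4}, take 4 (4->4 ok)
  t11 'y' -> {2,3,5}, take 2 (4->2 ok)
  t12 'x' -> {0,1,4}, take 1 (2->1 ok)
  t13 'x' -> {0,1,4}, take 0 (1->0 ok)
  t14 'x' -> {0,1,4}, take 0 (0->0 ok)
  t15 'x' -> {0,1,4}, take 0 (0->0 ok)
  t16 'x' -> {0,1,4}, take 1 (0->1 ok)
  t17 'y' -> {2,3,5}, take 2 (1->2 ok)
  t18 'x' -> {0,1,4}, take 4 (2->4 ok)
  t19 'y' -> {2,3,5}, take 2 (4->2 ok)
  t20 'y' -> {2,3,5}, take 2 (2->2 ok)

0,3,5,1,2,1,3,4,5,4,4,2,1,0,0,0,1,2,4,2,2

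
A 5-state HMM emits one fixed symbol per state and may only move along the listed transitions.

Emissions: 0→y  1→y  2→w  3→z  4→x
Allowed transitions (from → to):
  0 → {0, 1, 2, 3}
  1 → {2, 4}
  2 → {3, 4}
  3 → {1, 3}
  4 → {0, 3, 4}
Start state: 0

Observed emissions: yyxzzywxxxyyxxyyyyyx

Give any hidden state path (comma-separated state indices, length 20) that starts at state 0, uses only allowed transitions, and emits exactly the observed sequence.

  [0] y  {0,1}  => 0  start
  [1] y  {0,1}  => 1  0->1 ok
  [2] x  {4}  => 4  1->4 ok
  [3] z  {3}  => 3  4->3 ok
  [4] z  {3}  => 3  3->3 ok
  [5] y  {0,1}  => 1  3->1 ok
  [6] w  {2}  => 2  1->2 ok
  [7] x  {4}  => 4  2->4 ok
  [8] x  {4}  => 4  4->4 ok
  [9] x  {4}  => 4  4->4 ok
  [10] y  {0,1}  => 0  4->0 ok
  [11] y  {0,1}  => 1  0->1 ok
  [12] x  {4}  => 4  1->4 ok
  [13] x  {4}  => 4  4->4 ok
  [14] y  {0,1}  => 0  4->0 ok
  [15] y  {0,1}  => 0  0->0 ok
  [16] y  {0,1}  => 0  0->0 ok
  [17] y  {0,1}  => 0  0->0 ok
  [18] y  {0,1}  => 1  0->1 ok
  [19] x  {4}  => 4  1->4 ok

0,1,4,3,3,1,2,4,4,4,0,1,4,4,0,0,0,0,1,4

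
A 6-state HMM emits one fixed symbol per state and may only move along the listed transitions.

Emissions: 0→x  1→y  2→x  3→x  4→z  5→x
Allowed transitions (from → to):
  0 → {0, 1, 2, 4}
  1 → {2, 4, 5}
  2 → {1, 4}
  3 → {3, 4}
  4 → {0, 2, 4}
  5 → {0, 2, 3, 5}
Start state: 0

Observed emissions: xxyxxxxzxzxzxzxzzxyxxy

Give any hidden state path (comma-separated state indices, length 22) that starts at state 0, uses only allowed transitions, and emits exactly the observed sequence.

  [0] x  {0,2,3,5}  => 0  start
  [1] x  {0,2,3,5}  => 2  0->2 ok
  [2] y  {1}  => 1  2->1 ok
  [3] x  {0,2,3,5}  => 5  1->5 ok
  [4] x  {0,2,3,5}  => 5  5->5 ok
  [5] x  {0,2,3,5}  => 0  5->0 ok
  [6] x  {0,2,3,5}  => 2  0->2 ok
  [7] z  {4}  => 4  2->4 ok
  [8] x  {0,2,3,5}  => 2  4->2 ok
  [9] z  {4}  => 4  2->4 ok
  [10] x  {0,2,3,5}  => 2  4->2 ok
  [11] z  {4}  => 4  2->4 ok
  [12] x  {0,2,3,5}  => 2  4->2 ok
  [13] z  {4}  => 4  2->4 ok
  [14] x  {0,2,3,5}  => 2  4->2 ok
  [15] z  {4}  => 4  2->4 ok
  [16] z  {4}  => 4  4->4 ok
  [17] x  {0,2,3,5}  => 2  4->2 ok
  [18] y  {1}  => 1  2->1 ok
  [19] x  {0,2,3,5}  => 5  1->5 ok
  [20] x  {0,2,3,5}  => 2  5->2 ok
  [21] y  {1}  => 1  2->1 ok

0,2,1,5,5,0,2,4,2,4,2,4,2,4,2,4,4,2,1,5,2,1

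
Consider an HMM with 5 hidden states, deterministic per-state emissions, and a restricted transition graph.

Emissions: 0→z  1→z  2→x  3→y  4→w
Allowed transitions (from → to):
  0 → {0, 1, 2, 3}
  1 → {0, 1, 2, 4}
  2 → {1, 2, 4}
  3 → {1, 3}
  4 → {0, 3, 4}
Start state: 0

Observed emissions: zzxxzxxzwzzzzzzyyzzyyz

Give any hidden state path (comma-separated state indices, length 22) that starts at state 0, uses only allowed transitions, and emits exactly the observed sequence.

0,1,2,2,1,2,2,1,4,0,0,0,0,1,0,3,3,1,0,3,3,1

  0: obs=z cand={0,1} pick 0 [start]
  1: obs=z cand={0,1} pick 1 [0->1 ok]
  2: obs=x cand={2} pick 2 [1->2 ok]
  3: obs=x cand={2} pick 2 [2->2 ok]
  4: obs=z cand={0,1} pick 1 [2->1 ok]
  5: obs=x cand={2} pick 2 [1->2 ok]
  6: obs=x cand={2} pick 2 [2->2 ok]
  7: obs=z cand={0,1} pick 1 [2->1 ok]
  8: obs=w cand={4} pick 4 [1->4 ok]
  9: obs=z cand={0,1} pick 0 [4->0 ok]
  10: obs=z cand={0,1} pick 0 [0->0 ok]
  11: obs=z cand={0,1} pick 0 [0->0 ok]
  12: obs=z cand={0,1} pick 0 [0->0 ok]
  13: obs=z cand={0,1} pick 1 [0->1 ok]
  14: obs=z cand={0,1} pick 0 [1->0 ok]
  15: obs=y cand={3} pick 3 [0->3 ok]
  16: obs=y cand={3} pick 3 [3->3 ok]
  17: obs=z cand={0,1} pick 1 [3->1 ok]
  18: obs=z cand={0,1} pick 0 [1->0 ok]
  19: obs=y cand={3} pick 3 [0->3 ok]
  20: obs=y cand={3} pick 3 [3->3 ok]
  21: obs=z cand={0,1} pick 1 [3->1 ok]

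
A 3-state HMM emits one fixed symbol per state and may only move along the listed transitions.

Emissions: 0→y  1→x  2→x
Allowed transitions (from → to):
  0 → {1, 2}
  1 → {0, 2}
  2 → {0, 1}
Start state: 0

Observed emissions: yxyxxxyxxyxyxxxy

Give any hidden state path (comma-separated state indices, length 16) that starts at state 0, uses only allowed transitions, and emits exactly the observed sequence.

0,2,0,1,2,1,0,2,1,0,2,0,1,2,1,0

  pos 0: y in {0}, choose 0; start
  pos 1: x in {1,2}, choose 2; 0->2 ok
  pos 2: y in {0}, choose 0; 2->0 ok
  pos 3: x in {1,2}, choose 1; 0->1 ok
  pos 4: x in {1,2}, choose 2; 1->2 ok
  pos 5: x in {1,2}, choose 1; 2->1 ok
  pos 6: y in {0}, choose 0; 1->0 ok
  pos 7: x in {1,2}, choose 2; 0->2 ok
  pos 8: x in {1,2}, choose 1; 2->1 ok
  pos 9: y in {0}, choose 0; 1->0 ok
  pos 10: x in {1,2}, choose 2; 0->2 ok
  pos 11: y in {0}, choose 0; 2->0 ok
  pos 12: x in {1,2}, choose 1; 0->1 ok
  pos 13: x in {1,2}, choose 2; 1->2 ok
  pos 14: x in {1,2}, choose 1; 2->1 ok
  pos 15: y in {0}, choose 0; 1->0 ok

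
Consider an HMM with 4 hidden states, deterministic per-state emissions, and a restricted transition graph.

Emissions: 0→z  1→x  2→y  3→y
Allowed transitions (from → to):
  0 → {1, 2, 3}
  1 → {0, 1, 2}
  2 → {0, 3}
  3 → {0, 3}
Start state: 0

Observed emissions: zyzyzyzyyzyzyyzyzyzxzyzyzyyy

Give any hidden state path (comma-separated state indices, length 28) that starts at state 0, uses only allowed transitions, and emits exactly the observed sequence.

0,2,0,2,0,2,0,3,3,0,3,0,2,3,0,2,0,3,0,1,0,2,0,2,0,3,3,3

  pos 0: z in {0}, choose 0; start
  pos 1: y in {2,3}, choose 2; 0->2 ok
  pos 2: z in {0}, choose 0; 2->0 ok
  pos 3: y in {2,3}, choose 2; 0->2 ok
  pos 4: z in {0}, choose 0; 2->0 ok
  pos 5: y in {2,3}, choose 2; 0->2 ok
  pos 6: z in {0}, choose 0; 2->0 ok
  pos 7: y in {2,3}, choose 3; 0->3 ok
  pos 8: y in {2,3}, choose 3; 3->3 ok
  pos 9: z in {0}, choose 0; 3->0 ok
  pos 10: y in {2,3}, choose 3; 0->3 ok
  pos 11: z in {0}, choose 0; 3->0 ok
  pos 12: y in {2,3}, choose 2; 0->2 ok
  pos 13: y in {2,3}, choose 3; 2->3 ok
  pos 14: z in {0}, choose 0; 3->0 ok
  pos 15: y in {2,3}, choose 2; 0->2 ok
  pos 16: z in {0}, choose 0; 2->0 ok
  pos 17: y in {2,3}, choose 3; 0->3 ok
  pos 18: z in {0}, choose 0; 3->0 ok
  pos 19: x in {1}, choose 1; 0->1 ok
  pos 20: z in {0}, choose 0; 1->0 ok
  pos 21: y in {2,3}, choose 2; 0->2 ok
  pos 22: z in {0}, choose 0; 2->0 ok
  pos 23: y in {2,3}, choose 2; 0->2 ok
  pos 24: z in {0}, choose 0; 2->0 ok
  pos 25: y in {2,3}, choose 3; 0->3 ok
  pos 26: y in {2,3}, choose 3; 3->3 ok
  pos 27: y in {2,3}, choose 3; 3->3 ok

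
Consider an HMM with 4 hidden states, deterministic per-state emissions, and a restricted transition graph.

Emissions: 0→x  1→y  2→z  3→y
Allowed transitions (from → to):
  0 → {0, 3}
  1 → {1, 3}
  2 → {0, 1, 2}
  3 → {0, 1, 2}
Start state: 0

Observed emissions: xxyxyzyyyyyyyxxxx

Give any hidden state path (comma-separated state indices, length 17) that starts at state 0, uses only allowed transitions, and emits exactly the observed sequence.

  pos 0: x in {0}, choose 0; start
  pos 1: x in {0}, choose 0; 0->0 ok
  pos 2: y in {1,3}, choose 3; 0->3 ok
  pos 3: x in {0}, choose 0; 3->0 ok
  pos 4: y in {1,3}, choose 3; 0->3 ok
  pos 5: z in {2}, choose 2; 3->2 ok
  pos 6: y in {1,3}, choose 1; 2->1 ok
  pos 7: y in {1,3}, choose 1; 1->1 ok
  pos 8: y in {1,3}, choose 1; 1->1 ok
  pos 9: y in {1,3}, choose 1; 1->1 ok
  pos 10: y in {1,3}, choose 3; 1->3 ok
  pos 11: y in {1,3}, choose 1; 3->1 ok
  pos 12: y in {1,3}, choose 3; 1->3 ok
  pos 13: x in {0}, choose 0; 3->0 ok
  pos 14: x in {0}, choose 0; 0->0 ok
  pos 15: x in {0}, choose 0; 0->0 ok
  pos 16: x in {0}, choose 0; 0->0 ok

0,0,3,0,3,2,1,1,1,1,3,1,3,0,0,0,0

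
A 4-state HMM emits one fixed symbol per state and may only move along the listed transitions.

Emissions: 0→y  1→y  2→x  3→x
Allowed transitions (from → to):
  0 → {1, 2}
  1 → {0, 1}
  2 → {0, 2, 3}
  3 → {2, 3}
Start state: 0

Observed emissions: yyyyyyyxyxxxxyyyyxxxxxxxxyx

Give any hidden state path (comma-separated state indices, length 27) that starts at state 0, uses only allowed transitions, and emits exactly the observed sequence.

  [0] y  {0,1}  => 0  start
  [1] y  {0,1}  => 1  0->1 ok
  [2] y  {0,1}  => 0  1->0 ok
  [3] y  {0,1}  => 1  0->1 ok
  [4] y  {0,1}  => 0  1->0 ok
  [5] y  {0,1}  => 1  0->1 ok
  [6] y  {0,1}  => 0  1->0 ok
  [7] x  {2,3}  => 2  0->2 ok
  [8] y  {0,1}  => 0  2->0 ok
  [9] x  {2,3}  => 2  0->2 ok
  [10] x  {2,3}  => 3  2->3 ok
  [11] x  {2,3}  => 2  3->2 ok
  [12] x  {2,3}  => 2  2->2 ok
  [13] y  {0,1}  => 0  2->0 ok
  [14] y  {0,1}  => 1  0->1 ok
  [15] y  {0,1}  => 1  1->1 ok
  [16] y  {0,1}  => 0  1->0 ok
  [17] x  {2,3}  => 2  0->2 ok
  [18] x  {2,3}  => 3  2->3 ok
  [19] x  {2,3}  => 3  3->3 ok
  [20] x  {2,3}  => 3  3->3 ok
  [21] x  {2,3}  => 3  3->3 ok
  [22] x  {2,3}  => 2  3->2 ok
  [23] x  {2,3}  => 3  2->3 ok
  [24] x  {2,3}  => 2  3->2 ok
  [25] y  {0,1}  => 0  2->0 ok
  [26] x  {2,3}  => 2  0->2 ok

0,1,0,1,0,1,0,2,0,2,3,2,2,0,1,1,0,2,3,3,3,3,2,3,2,0,2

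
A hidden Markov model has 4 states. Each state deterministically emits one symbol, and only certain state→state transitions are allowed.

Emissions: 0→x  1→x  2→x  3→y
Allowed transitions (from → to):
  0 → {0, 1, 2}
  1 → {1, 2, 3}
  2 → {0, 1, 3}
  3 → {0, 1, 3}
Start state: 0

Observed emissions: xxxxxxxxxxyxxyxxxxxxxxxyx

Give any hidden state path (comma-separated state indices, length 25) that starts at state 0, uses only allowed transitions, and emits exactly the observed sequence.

0,2,1,1,2,1,1,2,1,2,3,0,2,3,0,0,2,0,0,0,2,0,1,3,0

  pos 0: x in {0,1,2}, choose 0; start
  pos 1: x in {0,1,2}, choose 2; 0->2 ok
  pos 2: x in {0,1,2}, choose 1; 2->1 ok
  pos 3: x in {0,1,2}, choose 1; 1->1 ok
  pos 4: x in {0,1,2}, choose 2; 1->2 ok
  pos 5: x in {0,1,2}, choose 1; 2->1 ok
  pos 6: x in {0,1,2}, choose 1; 1->1 ok
  pos 7: x in {0,1,2}, choose 2; 1->2 ok
  pos 8: x in {0,1,2}, choose 1; 2->1 ok
  pos 9: x in {0,1,2}, choose 2; 1->2 ok
  pos 10: y in {3}, choose 3; 2->3 ok
  pos 11: x in {0,1,2}, choose 0; 3->0 ok
  pos 12: x in {0,1,2}, choose 2; 0->2 ok
  pos 13: y in {3}, choose 3; 2->3 ok
  pos 14: x in {0,1,2}, choose 0; 3->0 ok
  pos 15: x in {0,1,2}, choose 0; 0->0 ok
  pos 16: x in {0,1,2}, choose 2; 0->2 ok
  pos 17: x in {0,1,2}, choose 0; 2->0 ok
  pos 18: x in {0,1,2}, choose 0; 0->0 ok
  pos 19: x in {0,1,2}, choose 0; 0->0 ok
  pos 20: x in {0,1,2}, choose 2; 0->2 ok
  pos 21: x in {0,1,2}, choose 0; 2->0 ok
  pos 22: x in {0,1,2}, choose 1; 0->1 ok
  pos 23: y in {3}, choose 3; 1->3 ok
  pos 24: x in {0,1,2}, choose 0; 3->0 ok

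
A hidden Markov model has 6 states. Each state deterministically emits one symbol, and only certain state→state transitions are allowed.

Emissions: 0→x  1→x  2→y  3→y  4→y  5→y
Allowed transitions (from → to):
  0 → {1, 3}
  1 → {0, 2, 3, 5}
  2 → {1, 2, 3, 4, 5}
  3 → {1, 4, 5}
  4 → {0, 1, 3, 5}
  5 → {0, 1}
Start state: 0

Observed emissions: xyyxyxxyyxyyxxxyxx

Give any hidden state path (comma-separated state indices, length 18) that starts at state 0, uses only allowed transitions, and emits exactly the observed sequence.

0,3,4,1,3,1,0,3,5,0,3,4,1,0,1,5,0,1

  [0] x  {0,1}  => 0  start
  [1] y  {2,3,4,5}  => 3  0->3 ok
  [2] y  {2,3,4,5}  => 4  3->4 ok
  [3] x  {0,1}  => 1  4->1 ok
  [4] y  {2,3,4,5}  => 3  1->3 ok
  [5] x  {0,1}  => 1  3->1 ok
  [6] x  {0,1}  => 0  1->0 ok
  [7] y  {2,3,4,5}  => 3  0->3 ok
  [8] y  {2,3,4,5}  => 5  3->5 ok
  [9] x  {0,1}  => 0  5->0 ok
  [10] y  {2,3,4,5}  => 3  0->3 ok
  [11] y  {2,3,4,5}  => 4  3->4 ok
  [12] x  {0,1}  => 1  4->1 ok
  [13] x  {0,1}  => 0  1->0 ok
  [14] x  {0,1}  => 1  0->1 ok
  [15] y  {2,3,4,5}  => 5  1->5 ok
  [16] x  {0,1}  => 0  5->0 ok
  [17] x  {0,1}  => 1  0->1 ok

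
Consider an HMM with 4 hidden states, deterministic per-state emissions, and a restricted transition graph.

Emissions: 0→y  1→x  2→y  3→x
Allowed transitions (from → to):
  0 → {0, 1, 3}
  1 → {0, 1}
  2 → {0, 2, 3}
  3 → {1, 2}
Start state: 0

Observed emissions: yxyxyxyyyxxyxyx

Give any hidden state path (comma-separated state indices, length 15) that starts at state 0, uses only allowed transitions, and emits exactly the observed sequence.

  pos 0: y in {0,2}, choose 0; start
  pos 1: x in {1,3}, choose 3; 0->3 ok
  pos 2: y in {0,2}, choose 2; 3->2 ok
  pos 3: x in {1,3}, choose 3; 2->3 ok
  pos 4: y in {0,2}, choose 2; 3->2 ok
  pos 5: x in {1,3}, choose 3; 2->3 ok
  pos 6: y in {0,2}, choose 2; 3->2 ok
  pos 7: y in {0,2}, choose 2; 2->2 ok
  pos 8: y in {0,2}, choose 0; 2->0 ok
  pos 9: x in {1,3}, choose 3; 0->3 ok
  pos 10: x in {1,3}, choose 1; 3->1 ok
  pos 11: y in {0,2}, choose 0; 1->0 ok
  pos 12: x in {1,3}, choose 1; 0->1 ok
  pos 13: y in {0,2}, choose 0; 1->0 ok
  pos 14: x in {1,3}, choose 3; 0->3 ok

0,3,2,3,2,3,2,2,0,3,1,0,1,0,3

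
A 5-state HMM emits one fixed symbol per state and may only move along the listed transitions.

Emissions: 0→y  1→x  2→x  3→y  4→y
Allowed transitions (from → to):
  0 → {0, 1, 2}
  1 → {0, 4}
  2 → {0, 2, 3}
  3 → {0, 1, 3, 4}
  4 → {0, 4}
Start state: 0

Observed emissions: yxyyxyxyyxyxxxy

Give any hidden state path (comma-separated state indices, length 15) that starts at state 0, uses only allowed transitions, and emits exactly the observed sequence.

0,1,0,0,1,0,2,3,0,2,0,2,2,2,3

  [0] y  {0,3,4}  => 0  start
  [1] x  {1,2}  => 1  0->1 ok
  [2] y  {0,3,4}  => 0  1->0 ok
  [3] y  {0,3,4}  => 0  0->0 ok
  [4] x  {1,2}  => 1  0->1 ok
  [5] y  {0,3,4}  => 0  1->0 ok
  [6] x  {1,2}  => 2  0->2 ok
  [7] y  {0,3,4}  => 3  2->3 ok
  [8] y  {0,3,4}  => 0  3->0 ok
  [9] x  {1,2}  => 2  0->2 ok
  [10] y  {0,3,4}  => 0  2->0 ok
  [11] x  {1,2}  => 2  0->2 ok
  [12] x  {1,2}  => 2  2->2 ok
  [13] x  {1,2}  => 2  2->2 ok
  [14] y  {0,3,4}  => 3  2->3 ok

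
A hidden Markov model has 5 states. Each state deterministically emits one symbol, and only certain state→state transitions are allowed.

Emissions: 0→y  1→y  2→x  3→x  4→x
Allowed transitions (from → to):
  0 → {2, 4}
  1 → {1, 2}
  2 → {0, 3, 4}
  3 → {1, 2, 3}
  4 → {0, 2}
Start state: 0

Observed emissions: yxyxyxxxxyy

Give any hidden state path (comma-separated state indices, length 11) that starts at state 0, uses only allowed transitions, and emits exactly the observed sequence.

  t0 'y' -> {0,1}, take 0 (start)
  t1 'x' -> {2,3,4}, take 4 (0->4 ok)
  t2 'y' -> {0,1}, take 0 (4->0 ok)
  t3 'x' -> {2,3,4}, take 4 (0->4 ok)
  t4 'y' -> {0,1}, take 0 (4->0 ok)
  t5 'x' -> {2,3,4}, take 4 (0->4 ok)
  t6 'x' -> {2,3,4}, take 2 (4->2 ok)
  t7 'x' -> {2,3,4}, take 3 (2->3 ok)
  t8 'x' -> {2,3,4}, take 3 (3->3 ok)
  t9 'y' -> {0,1}, take 1 (3->1 ok)
  t10 'y' -> {0,1}, take 1 (1->1 ok)

0,4,0,4,0,4,2,3,3,1,1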